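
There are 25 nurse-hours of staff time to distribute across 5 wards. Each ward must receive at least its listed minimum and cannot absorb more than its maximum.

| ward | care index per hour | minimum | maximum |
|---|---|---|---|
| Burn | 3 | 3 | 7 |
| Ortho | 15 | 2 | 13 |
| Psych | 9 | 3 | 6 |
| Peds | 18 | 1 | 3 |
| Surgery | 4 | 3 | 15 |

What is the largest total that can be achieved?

Meeting every minimum uses 3+2+3+1+3 = 12 nurse-hours, leaving 13.
Rank by care index per hour: Peds 18 > Ortho 15 > Psych 9 > Surgery 4 > Burn 3.
Peds: +2 to 3 (cap) → 11 left.
Ortho takes 11 more to reach its cap of 13 → 0 left.
Total = 3×3 + 15×13 + 9×3 + 18×3 + 4×3 = 297.

297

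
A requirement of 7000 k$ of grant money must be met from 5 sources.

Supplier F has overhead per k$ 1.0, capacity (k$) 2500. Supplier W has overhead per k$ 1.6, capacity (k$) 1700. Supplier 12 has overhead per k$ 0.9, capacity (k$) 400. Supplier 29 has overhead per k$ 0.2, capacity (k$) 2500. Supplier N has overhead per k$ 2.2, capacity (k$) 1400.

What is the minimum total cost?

Fill from the cheapest source first.
Supplier 29 (0.2): use full 2500 → 4500 k$ to go.
Supplier 12 at 0.9: take all 400 k$ → 4100 still needed.
Supplier F at 1.0: take all 2500 k$ → 1600 still needed.
Supplier W at 1.6: take 1600 of its 1700 → requirement met.
Supplier N: unused.
Cost = 2500×0.2 + 400×0.9 + 2500×1.0 + 1600×1.6 = 5920.

5920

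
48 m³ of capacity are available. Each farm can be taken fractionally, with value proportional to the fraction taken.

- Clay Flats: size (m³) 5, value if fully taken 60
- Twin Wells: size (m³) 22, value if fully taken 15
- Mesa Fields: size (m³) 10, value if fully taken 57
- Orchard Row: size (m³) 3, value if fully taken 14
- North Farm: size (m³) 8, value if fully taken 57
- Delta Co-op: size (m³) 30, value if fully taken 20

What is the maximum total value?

203

Sort by value density: Clay Flats 60/5≈12, North Farm 57/8≈7.12, Mesa Fields 57/10≈5.7, Orchard Row 14/3≈4.67, Twin Wells 15/22≈0.682, Delta Co-op 20/30≈0.667.
Take all of Clay Flats (5 m³, value 60) ; 43 m³ left.
North Farm: take in full, 8 m³ for value 57 ; 35 left.
Take all of Mesa Fields (10 m³, value 57) ; 25 m³ left.
Take all of Orchard Row (3 m³, value 14) ; 22 m³ left.
Twin Wells: take in full, 22 m³ for value 15 ; 0 left.
Total value = 203.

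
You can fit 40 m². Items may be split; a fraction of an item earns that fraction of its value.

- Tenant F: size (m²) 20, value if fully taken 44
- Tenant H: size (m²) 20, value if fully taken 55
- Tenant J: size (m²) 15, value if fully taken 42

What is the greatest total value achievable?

108

Best value per unit of size first: Tenant J 42/15≈2.8, Tenant H 55/20≈2.75, Tenant F 44/20≈2.2.
Take all of Tenant J (15 m², value 42) — 25 m² left.
Take all of Tenant H (20 m², value 55) — 5 m² left.
Fill the last 5 m² with part of Tenant F: 5/20 of it earns 11.
Total value = 108.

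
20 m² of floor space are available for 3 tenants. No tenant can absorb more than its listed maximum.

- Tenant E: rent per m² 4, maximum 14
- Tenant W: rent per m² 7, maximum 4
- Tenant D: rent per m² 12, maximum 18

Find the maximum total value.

230

Order the tenants by rent per m²: Tenant D 12 > Tenant W 7 > Tenant E 4.
Tenant D: +18 to 18 (cap) → 2 left.
Tenant W has room for 4 but only 2 remain, so it gets 2.
Total = 7×2 + 12×18 = 230.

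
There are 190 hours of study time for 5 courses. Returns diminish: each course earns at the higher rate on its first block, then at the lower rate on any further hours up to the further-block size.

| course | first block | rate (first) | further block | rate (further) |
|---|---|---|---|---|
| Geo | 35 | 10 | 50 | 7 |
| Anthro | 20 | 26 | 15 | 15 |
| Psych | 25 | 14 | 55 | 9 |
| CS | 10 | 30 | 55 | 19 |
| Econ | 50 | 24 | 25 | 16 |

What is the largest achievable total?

Treat each block as its own option and order by rate: CS/T1 30 > Anthro/T1 26 > Econ/T1 24 > CS/T2 19 > Econ/T2 16 > Anthro/T2 15 > Psych/T1 14 > Geo/T1 10 > Psych/T2 9 > Geo/T2 7.
CS/T1 (30): +10 ; 180 left.
Anthro/T1 (26): +20 ; 160 left.
Fill Econ T1 block (50 at 24) ; 110 left.
Fill CS T2 block (55 at 19) ; 55 left.
Econ T2 at 16: fill all 25 ; 30 left.
Anthro/T2 (15): +15 ; 15 left.
Psych/T1: +15 of 25 at 14; pool empty.
Total = 30×10 + 26×20 + 24×50 + 19×55 + 16×25 + 15×15 + 14×15 = 3900.

3900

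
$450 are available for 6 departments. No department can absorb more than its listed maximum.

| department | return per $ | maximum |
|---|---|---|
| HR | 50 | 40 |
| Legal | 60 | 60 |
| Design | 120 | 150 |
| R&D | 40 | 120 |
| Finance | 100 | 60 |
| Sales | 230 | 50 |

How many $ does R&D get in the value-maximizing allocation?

90

Order the departments by return per $: Sales 230 > Design 120 > Finance 100 > Legal 60 > HR 50 > R&D 40.
Give Sales 50 to hit its cap of 50 → 400 left.
Design: +150 to 150 (cap) → 250 left.
Finance takes 60 to reach its cap of 60 → 190 left.
Give Legal 60 to hit its cap of 60 → 130 left.
HR takes 40 to reach its cap of 40 → 90 left.
R&D: +90 (room for 120) → 90. Pool exhausted.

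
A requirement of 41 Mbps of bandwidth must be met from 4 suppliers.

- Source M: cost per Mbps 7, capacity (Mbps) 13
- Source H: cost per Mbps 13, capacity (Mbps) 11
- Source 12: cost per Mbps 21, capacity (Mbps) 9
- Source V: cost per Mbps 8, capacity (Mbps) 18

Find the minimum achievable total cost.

Use suppliers in increasing cost order.
Source M (7): use full 13 — 28 Mbps to go.
Source V at 8: take all 18 Mbps — 10 still needed.
Source H at 13: take 10 of its 11 — requirement met.
Source 12: unused.
Cost = 13×7 + 18×8 + 10×13 = 365.

365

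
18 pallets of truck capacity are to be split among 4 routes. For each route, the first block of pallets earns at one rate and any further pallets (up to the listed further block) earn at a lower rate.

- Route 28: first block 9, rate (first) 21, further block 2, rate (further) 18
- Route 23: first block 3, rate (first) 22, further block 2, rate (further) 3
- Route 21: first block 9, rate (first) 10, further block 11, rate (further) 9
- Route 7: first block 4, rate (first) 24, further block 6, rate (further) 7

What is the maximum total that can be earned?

387

Rank every tier by rate: Route 7/tier1 24 > Route 23/tier1 22 > Route 28/tier1 21 > Route 28/tier2 18 > Route 21/tier1 10 > Route 21/tier2 9 > Route 7/tier2 7 > Route 23/tier2 3.
Fill Route 7 tier1 block (4 at 24) — 14 left.
Fill Route 23 tier1 block (3 at 22) — 11 left.
Fill Route 28 tier1 block (9 at 21) — 2 left.
Route 28/tier2 (18): +2 — 0 left.
Total = 24×4 + 22×3 + 21×9 + 18×2 = 387.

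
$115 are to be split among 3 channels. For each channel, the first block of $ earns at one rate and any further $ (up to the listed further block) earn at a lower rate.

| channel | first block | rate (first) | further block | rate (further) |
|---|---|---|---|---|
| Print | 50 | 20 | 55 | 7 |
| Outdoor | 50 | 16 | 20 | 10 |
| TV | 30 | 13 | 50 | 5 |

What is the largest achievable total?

Treat each block as its own option and order by rate: Print/T1 20 > Outdoor/T1 16 > TV/T1 13 > Outdoor/T2 10 > Print/T2 7 > TV/T2 5.
Print/T1 (20): +50 → 65 left.
Outdoor T1 at 16: fill all 50 → 15 left.
15 remain; put them into TV T1 at 13.
Total = 20×50 + 16×50 + 13×15 = 1995.

1995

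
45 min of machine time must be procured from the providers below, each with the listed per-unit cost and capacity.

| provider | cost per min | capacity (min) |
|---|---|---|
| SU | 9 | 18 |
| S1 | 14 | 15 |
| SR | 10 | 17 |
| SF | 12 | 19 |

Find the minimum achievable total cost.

452

Cheapest first:
SU (9): use full 18 — 27 min to go.
SR at 10: take all 17 min — 10 still needed.
SF at 12: take 10 of its 19 — requirement met.
S1: unused.
Cost = 18×9 + 17×10 + 10×12 = 452.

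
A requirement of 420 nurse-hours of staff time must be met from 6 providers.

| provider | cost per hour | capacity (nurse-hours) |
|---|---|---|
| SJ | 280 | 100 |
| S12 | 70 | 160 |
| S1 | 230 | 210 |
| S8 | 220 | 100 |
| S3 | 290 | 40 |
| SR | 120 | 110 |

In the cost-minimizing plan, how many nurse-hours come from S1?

50

Use providers in increasing cost order.
Take 160 from S12 at 70 → need 260 more.
Take 110 from SR at 120 → need 150 more.
S8 at 220: take all 100 nurse-hours → 50 still needed.
S1 at 230: take 50 of its 210 → requirement met.
SJ, S3: unused.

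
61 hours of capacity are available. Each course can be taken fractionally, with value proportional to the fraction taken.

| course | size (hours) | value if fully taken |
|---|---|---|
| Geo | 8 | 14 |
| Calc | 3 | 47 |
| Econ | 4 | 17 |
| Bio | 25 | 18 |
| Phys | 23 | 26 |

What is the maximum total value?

120.56

Rank by value-to-size ratio: Calc 47/3≈15.7, Econ 17/4≈4.25, Geo 14/8≈1.75, Phys 26/23≈1.13, Bio 18/25≈0.72.
All 3 hours of Calc fit (value 47) — 58 remain.
All 4 hours of Econ fit (value 17) — 54 remain.
Geo: take in full, 8 hours for value 14 — 46 left.
Phys: take in full, 23 hours for value 26 — 23 left.
23 hours left: a 23/25 share of Bio gives 18×23/25 = 16.56.
Total value = 120.56.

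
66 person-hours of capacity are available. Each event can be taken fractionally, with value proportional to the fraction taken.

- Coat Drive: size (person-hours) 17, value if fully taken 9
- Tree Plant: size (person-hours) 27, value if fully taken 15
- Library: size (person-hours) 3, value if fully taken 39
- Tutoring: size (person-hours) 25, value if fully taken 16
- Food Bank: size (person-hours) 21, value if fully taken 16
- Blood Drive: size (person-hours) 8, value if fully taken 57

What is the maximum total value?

133

Rank by value-to-size ratio: Library 39/3≈13, Blood Drive 57/8≈7.12, Food Bank 16/21≈0.762, Tutoring 16/25≈0.64, Tree Plant 15/27≈0.556, Coat Drive 9/17≈0.529.
Library: take in full, 3 person-hours for value 39 ; 63 left.
All 8 person-hours of Blood Drive fit (value 57) ; 55 remain.
Take all of Food Bank (21 person-hours, value 16) ; 34 person-hours left.
All 25 person-hours of Tutoring fit (value 16) ; 9 remain.
Fill the last 9 person-hours with part of Tree Plant: 9/27 of it earns 5.
Total value = 133.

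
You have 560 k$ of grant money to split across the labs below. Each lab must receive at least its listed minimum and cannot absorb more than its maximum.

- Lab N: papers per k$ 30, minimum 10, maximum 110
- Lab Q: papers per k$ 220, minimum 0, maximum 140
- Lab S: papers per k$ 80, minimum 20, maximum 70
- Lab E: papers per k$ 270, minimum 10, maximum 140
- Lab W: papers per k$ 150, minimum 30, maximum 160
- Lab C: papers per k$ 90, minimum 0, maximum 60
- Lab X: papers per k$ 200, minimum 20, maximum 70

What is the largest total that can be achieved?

110300

Meeting every minimum uses 10+0+20+10+30+0+20 = 90 k$, leaving 470.
Order the labs by papers per k$: Lab E 270 > Lab Q 220 > Lab X 200 > Lab W 150 > Lab C 90 > Lab S 80 > Lab N 30.
Lab E takes 130 more to reach its cap of 140 → 340 left.
Lab Q: +140 to 140 (cap) → 200 left.
Give Lab X 50 more to hit its cap of 70 → 150 left.
Lab W takes 130 more to reach its cap of 160 → 20 left.
Only 20 left; Lab C takes them to reach 20.
Total = 30×10 + 220×140 + 80×20 + 270×140 + 150×160 + 90×20 + 200×70 = 110300.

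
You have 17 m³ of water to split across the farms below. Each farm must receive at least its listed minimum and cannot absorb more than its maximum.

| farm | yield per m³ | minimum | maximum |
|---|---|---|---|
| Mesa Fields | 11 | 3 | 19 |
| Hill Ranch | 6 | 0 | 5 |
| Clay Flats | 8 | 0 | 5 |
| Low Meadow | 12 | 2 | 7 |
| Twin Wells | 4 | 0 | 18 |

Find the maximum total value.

Meeting every minimum uses 3+0+0+2+0 = 5 m³, leaving 12.
Highest yield per m³ first: Low Meadow 12 > Mesa Fields 11 > Clay Flats 8 > Hill Ranch 6 > Twin Wells 4.
Low Meadow: +5 to 7 (cap) → 7 left.
Mesa Fields: +7 (room for 16) → 10. Pool exhausted.
Total = 11×10 + 12×7 = 194.

194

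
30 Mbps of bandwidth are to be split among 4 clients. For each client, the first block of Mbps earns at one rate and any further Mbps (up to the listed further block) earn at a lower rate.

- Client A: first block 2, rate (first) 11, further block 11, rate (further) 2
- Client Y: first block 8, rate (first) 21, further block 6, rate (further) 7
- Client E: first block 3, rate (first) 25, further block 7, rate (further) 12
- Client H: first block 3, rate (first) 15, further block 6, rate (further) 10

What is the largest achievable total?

461

Rank every tier by rate: Client E/T1 25 > Client Y/T1 21 > Client H/T1 15 > Client E/T2 12 > Client A/T1 11 > Client H/T2 10 > Client Y/T2 7 > Client A/T2 2.
Fill Client E T1 block (3 at 25) — 27 left.
Client Y/T1 (21): +8 — 19 left.
Client H T1 at 15: fill all 3 — 16 left.
Client E T2 at 12: fill all 7 — 9 left.
Fill Client A T1 block (2 at 11) — 7 left.
Fill Client H T2 block (6 at 10) — 1 left.
1 remain; put them into Client Y T2 at 7.
Total = 25×3 + 21×8 + 15×3 + 12×7 + 11×2 + 10×6 + 7×1 = 461.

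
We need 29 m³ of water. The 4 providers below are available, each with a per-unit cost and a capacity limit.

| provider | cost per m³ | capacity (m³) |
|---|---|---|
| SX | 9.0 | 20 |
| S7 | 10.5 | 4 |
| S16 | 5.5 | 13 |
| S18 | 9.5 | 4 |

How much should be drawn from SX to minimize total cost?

16

Use providers in increasing cost order.
S16 (5.5): use full 13 ; 16 m³ to go.
Take 16 from SX at 9.0 to finish.
S18, S7: unused.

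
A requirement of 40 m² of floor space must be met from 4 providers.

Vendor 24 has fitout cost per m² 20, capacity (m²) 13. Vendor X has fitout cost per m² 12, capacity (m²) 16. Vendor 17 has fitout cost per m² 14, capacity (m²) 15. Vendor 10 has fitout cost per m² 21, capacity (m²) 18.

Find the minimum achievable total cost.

582

Cheapest first:
Vendor X (12): use full 16 ; 24 m² to go.
Vendor 17 at 14: take all 15 m² ; 9 still needed.
Vendor 24 (20): take the remaining 9 ; done.
Vendor 10: unused.
Cost = 16×12 + 15×14 + 9×20 = 582.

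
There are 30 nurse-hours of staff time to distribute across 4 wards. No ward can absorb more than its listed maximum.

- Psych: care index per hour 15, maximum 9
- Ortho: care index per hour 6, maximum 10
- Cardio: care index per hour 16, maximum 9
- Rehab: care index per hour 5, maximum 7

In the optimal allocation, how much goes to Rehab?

Order the wards by care index per hour: Cardio 16 > Psych 15 > Ortho 6 > Rehab 5.
Cardio: +9 to 9 (cap) — 21 left.
Psych: +9 to 9 (cap) — 12 left.
Ortho: +10 to 10 (cap) — 2 left.
Rehab has room for 7 but only 2 remain, so it gets 2.

2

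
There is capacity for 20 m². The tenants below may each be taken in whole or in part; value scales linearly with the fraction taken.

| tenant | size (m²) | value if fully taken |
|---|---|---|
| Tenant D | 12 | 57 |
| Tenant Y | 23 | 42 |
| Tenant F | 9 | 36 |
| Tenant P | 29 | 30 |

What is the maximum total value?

Sort by value density: Tenant D 57/12≈4.75, Tenant F 36/9≈4, Tenant Y 42/23≈1.83, Tenant P 30/29≈1.03.
Tenant D: take in full, 12 m² for value 57 → 8 left.
Fill the last 8 m² with part of Tenant F: 8/9 of it earns 32.
Total value = 89.

89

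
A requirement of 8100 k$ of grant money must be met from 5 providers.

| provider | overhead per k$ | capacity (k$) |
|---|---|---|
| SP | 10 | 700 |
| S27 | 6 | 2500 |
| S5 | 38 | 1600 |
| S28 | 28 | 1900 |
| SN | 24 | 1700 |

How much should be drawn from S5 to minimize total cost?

1300

Cheapest first:
Take 2500 from S27 at 6 ; need 5600 more.
SP at 10: take all 700 k$ ; 4900 still needed.
SN at 24: take all 1700 k$ ; 3200 still needed.
Take 1900 from S28 at 28 ; need 1300 more.
Take 1300 from S5 at 38 to finish.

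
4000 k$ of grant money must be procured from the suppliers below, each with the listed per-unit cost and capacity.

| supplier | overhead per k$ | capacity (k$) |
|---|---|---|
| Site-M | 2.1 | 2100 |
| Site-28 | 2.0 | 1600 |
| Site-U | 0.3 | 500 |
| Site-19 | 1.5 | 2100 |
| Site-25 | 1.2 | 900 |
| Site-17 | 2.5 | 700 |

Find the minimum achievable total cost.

Fill from the cheapest supplier first.
Site-U at 0.3: take all 500 k$ → 3500 still needed.
Site-25 (1.2): use full 900 → 2600 k$ to go.
Take 2100 from Site-19 at 1.5 → need 500 more.
Site-28 at 2.0: take 500 of its 1600 → requirement met.
Site-M, Site-17: unused.
Cost = 500×0.3 + 900×1.2 + 2100×1.5 + 500×2.0 = 5380.

5380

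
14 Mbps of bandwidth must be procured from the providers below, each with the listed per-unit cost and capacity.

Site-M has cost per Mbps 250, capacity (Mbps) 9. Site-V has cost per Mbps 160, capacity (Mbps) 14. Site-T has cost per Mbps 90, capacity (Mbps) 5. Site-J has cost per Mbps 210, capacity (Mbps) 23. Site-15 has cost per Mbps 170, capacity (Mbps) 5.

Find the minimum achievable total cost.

Cheapest first:
Site-T at 90: take all 5 Mbps ; 9 still needed.
Take 9 from Site-V at 160 to finish.
Site-15, Site-J, Site-M: unused.
Cost = 5×90 + 9×160 = 1890.

1890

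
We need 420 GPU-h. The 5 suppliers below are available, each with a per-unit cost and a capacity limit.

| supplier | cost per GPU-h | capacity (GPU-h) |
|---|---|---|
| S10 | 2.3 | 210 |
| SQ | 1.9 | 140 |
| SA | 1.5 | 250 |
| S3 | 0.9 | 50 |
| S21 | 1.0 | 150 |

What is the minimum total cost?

525

Cheapest first:
S3 (0.9): use full 50 → 370 GPU-h to go.
S21 at 1.0: take all 150 GPU-h → 220 still needed.
SA (1.5): take the remaining 220 → done.
SQ, S10: unused.
Cost = 50×0.9 + 150×1.0 + 220×1.5 = 525.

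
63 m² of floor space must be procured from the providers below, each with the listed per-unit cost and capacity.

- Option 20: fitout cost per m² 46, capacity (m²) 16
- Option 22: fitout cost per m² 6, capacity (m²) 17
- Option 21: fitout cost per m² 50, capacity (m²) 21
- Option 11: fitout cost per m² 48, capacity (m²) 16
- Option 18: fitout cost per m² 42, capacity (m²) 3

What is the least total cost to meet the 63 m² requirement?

2282

Fill from the cheapest provider first.
Take 17 from Option 22 at 6 ; need 46 more.
Option 18 at 42: take all 3 m² ; 43 still needed.
Take 16 from Option 20 at 46 ; need 27 more.
Option 11 at 48: take all 16 m² ; 11 still needed.
Option 21 (50): take the remaining 11 ; done.
Cost = 17×6 + 3×42 + 16×46 + 16×48 + 11×50 = 2282.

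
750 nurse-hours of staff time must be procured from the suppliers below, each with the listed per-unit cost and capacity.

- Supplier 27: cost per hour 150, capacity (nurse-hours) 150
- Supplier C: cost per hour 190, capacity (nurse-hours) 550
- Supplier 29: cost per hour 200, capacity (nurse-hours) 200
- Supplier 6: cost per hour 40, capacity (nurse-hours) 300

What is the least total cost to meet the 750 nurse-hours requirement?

91500

Fill from the cheapest supplier first.
Take 300 from Supplier 6 at 40 ; need 450 more.
Supplier 27 at 150: take all 150 nurse-hours ; 300 still needed.
Supplier C (190): take the remaining 300 ; done.
Supplier 29: unused.
Cost = 300×40 + 150×150 + 300×190 = 91500.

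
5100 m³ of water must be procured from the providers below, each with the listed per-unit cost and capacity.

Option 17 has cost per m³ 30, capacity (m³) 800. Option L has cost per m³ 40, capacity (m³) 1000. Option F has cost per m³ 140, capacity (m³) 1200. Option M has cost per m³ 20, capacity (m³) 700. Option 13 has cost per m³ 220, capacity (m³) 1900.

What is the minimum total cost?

554000

Cheapest first:
Option M at 20: take all 700 m³ — 4400 still needed.
Option 17 (30): use full 800 — 3600 m³ to go.
Option L at 40: take all 1000 m³ — 2600 still needed.
Option F (140): use full 1200 — 1400 m³ to go.
Option 13 at 220: take 1400 of its 1900 — requirement met.
Cost = 700×20 + 800×30 + 1000×40 + 1200×140 + 1400×220 = 554000.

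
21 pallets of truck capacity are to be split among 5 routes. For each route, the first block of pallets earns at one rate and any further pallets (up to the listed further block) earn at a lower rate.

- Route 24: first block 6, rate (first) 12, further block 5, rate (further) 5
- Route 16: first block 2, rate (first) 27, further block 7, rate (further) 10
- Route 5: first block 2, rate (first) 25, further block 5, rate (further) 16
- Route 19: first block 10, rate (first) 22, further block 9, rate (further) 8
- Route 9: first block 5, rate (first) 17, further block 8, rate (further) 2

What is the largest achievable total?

Treat each block as its own option and order by rate: Route 16/T1 27 > Route 5/T1 25 > Route 19/T1 22 > Route 9/T1 17 > Route 5/T2 16 > Route 24/T1 12 > Route 16/T2 10 > Route 19/T2 8 > Route 24/T2 5 > Route 9/T2 2.
Fill Route 16 T1 block (2 at 27) → 19 left.
Route 5 T1 at 25: fill all 2 → 17 left.
Fill Route 19 T1 block (10 at 22) → 7 left.
Fill Route 9 T1 block (5 at 17) → 2 left.
Route 5/T2: +2 of 5 at 16; pool empty.
Total = 27×2 + 25×2 + 22×10 + 17×5 + 16×2 = 441.

441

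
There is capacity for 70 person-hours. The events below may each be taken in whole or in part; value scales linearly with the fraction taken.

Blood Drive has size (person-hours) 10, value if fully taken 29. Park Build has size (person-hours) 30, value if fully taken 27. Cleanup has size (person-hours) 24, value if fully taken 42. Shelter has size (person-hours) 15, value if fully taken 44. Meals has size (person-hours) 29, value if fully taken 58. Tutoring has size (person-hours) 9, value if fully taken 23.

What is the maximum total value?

166.25

Best value per unit of size first: Shelter 44/15≈2.93, Blood Drive 29/10≈2.9, Tutoring 23/9≈2.56, Meals 58/29≈2, Cleanup 42/24≈1.75, Park Build 27/30≈0.9.
Shelter: take in full, 15 person-hours for value 44 → 55 left.
Take all of Blood Drive (10 person-hours, value 29) → 45 person-hours left.
All 9 person-hours of Tutoring fit (value 23) → 36 remain.
All 29 person-hours of Meals fit (value 58) → 7 remain.
7 person-hours left: a 7/24 share of Cleanup gives 42×7/24 = 12.25.
Total value = 166.25.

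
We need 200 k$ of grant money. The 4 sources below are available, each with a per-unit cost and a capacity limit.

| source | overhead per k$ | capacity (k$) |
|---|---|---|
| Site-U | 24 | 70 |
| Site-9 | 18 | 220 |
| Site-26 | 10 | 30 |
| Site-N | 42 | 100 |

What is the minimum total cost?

Use sources in increasing cost order.
Site-26 at 10: take all 30 k$ ; 170 still needed.
Site-9 at 18: take 170 of its 220 ; requirement met.
Site-U, Site-N: unused.
Cost = 30×10 + 170×18 = 3360.

3360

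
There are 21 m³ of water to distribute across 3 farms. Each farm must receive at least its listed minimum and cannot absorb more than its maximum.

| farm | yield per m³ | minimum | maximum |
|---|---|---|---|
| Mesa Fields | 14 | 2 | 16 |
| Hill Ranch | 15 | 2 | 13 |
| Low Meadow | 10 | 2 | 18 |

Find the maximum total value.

Meeting every minimum uses 2+2+2 = 6 m³, leaving 15.
Rank by yield per m³: Hill Ranch 15 > Mesa Fields 14 > Low Meadow 10.
Give Hill Ranch 11 more to hit its cap of 13 — 4 left.
Mesa Fields: +4 (room for 14) → 6. Pool exhausted.
Total = 14×6 + 15×13 + 10×2 = 299.

299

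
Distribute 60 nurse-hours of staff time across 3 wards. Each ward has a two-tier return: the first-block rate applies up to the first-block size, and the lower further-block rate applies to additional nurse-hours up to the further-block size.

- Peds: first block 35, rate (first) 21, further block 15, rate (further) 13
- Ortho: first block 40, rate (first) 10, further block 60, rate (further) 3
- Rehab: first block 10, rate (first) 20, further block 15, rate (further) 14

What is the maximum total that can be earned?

Rank every tier by rate: Peds/T1 21 > Rehab/T1 20 > Rehab/T2 14 > Peds/T2 13 > Ortho/T1 10 > Ortho/T2 3.
Peds/T1 (21): +35 — 25 left.
Rehab T1 at 20: fill all 10 — 15 left.
Rehab T2 at 14: fill all 15 — 0 left.
Total = 21×35 + 20×10 + 14×15 = 1145.

1145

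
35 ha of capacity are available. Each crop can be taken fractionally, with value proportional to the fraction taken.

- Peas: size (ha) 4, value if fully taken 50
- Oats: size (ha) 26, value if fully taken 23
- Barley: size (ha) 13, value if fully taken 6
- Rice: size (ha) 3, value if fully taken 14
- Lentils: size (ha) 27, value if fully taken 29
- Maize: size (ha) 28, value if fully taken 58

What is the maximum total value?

Sort by value density: Peas 50/4≈12.5, Rice 14/3≈4.67, Maize 58/28≈2.07, Lentils 29/27≈1.07, Oats 23/26≈0.885, Barley 6/13≈0.462.
All 4 ha of Peas fit (value 50) → 31 remain.
All 3 ha of Rice fit (value 14) → 28 remain.
Maize: take in full, 28 ha for value 58 → 0 left.
Total value = 122.

122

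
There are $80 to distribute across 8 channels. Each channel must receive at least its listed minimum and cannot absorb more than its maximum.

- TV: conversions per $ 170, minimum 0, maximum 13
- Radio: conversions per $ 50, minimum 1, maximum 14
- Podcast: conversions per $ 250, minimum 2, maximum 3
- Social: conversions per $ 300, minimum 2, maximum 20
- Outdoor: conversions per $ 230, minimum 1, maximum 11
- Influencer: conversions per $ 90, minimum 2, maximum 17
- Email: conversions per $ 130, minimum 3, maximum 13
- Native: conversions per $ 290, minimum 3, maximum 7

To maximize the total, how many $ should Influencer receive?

Meeting every minimum uses 0+1+2+2+1+2+3+3 = 14 $, leaving 66.
Rank by conversions per $: Social 300 > Native 290 > Podcast 250 > Outdoor 230 > TV 170 > Email 130 > Influencer 90 > Radio 50.
Social takes 18 more to reach its cap of 20 ; 48 left.
Native takes 4 more to reach its cap of 7 ; 44 left.
Podcast: +1 to 3 (cap) ; 43 left.
Outdoor: +10 to 11 (cap) ; 33 left.
TV takes 13 more to reach its cap of 13 ; 20 left.
Give Email 10 more to hit its cap of 13 ; 10 left.
Only 10 left; Influencer takes them to reach 12.

12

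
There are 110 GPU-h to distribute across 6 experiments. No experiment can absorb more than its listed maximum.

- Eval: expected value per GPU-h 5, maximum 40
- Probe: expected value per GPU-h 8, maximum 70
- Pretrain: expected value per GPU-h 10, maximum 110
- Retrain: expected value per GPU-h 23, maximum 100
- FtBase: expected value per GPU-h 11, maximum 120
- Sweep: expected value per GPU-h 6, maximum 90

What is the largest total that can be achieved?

Highest expected value per GPU-h first: Retrain 23 > FtBase 11 > Pretrain 10 > Probe 8 > Sweep 6 > Eval 5.
Retrain takes 100 to reach its cap of 100 → 10 left.
FtBase: +10 (room for 120) → 10. Pool exhausted.
Total = 23×100 + 11×10 = 2410.

2410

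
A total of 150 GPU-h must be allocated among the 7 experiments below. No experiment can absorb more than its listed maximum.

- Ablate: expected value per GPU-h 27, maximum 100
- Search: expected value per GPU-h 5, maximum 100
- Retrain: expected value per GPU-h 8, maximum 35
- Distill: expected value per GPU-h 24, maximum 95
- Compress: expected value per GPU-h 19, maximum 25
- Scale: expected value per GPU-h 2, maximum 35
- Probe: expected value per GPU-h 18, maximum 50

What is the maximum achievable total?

Rank by expected value per GPU-h: Ablate 27 > Distill 24 > Compress 19 > Probe 18 > Retrain 8 > Search 5 > Scale 2.
Ablate: +100 to 100 (cap) → 50 left.
Distill: +50 (room for 95) → 50. Pool exhausted.
Total = 27×100 + 24×50 = 3900.

3900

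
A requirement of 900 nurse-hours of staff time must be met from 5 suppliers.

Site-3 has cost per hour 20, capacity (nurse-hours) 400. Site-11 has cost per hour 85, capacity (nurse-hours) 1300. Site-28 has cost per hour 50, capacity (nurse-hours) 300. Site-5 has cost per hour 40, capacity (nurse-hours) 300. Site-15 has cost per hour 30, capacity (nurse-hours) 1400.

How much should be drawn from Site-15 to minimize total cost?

500

Use suppliers in increasing cost order.
Site-3 (20): use full 400 ; 500 nurse-hours to go.
Site-15 at 30: take 500 of its 1400 ; requirement met.
Site-5, Site-28, Site-11: unused.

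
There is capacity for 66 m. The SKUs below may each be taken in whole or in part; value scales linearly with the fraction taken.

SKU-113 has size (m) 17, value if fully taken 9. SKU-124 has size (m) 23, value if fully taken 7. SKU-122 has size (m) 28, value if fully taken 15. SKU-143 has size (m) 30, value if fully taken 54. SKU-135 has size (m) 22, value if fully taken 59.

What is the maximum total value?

Best value per unit of size first: SKU-135 59/22≈2.68, SKU-143 54/30≈1.8, SKU-122 15/28≈0.536, SKU-113 9/17≈0.529, SKU-124 7/23≈0.304.
SKU-135: take in full, 22 m for value 59 → 44 left.
Take all of SKU-143 (30 m, value 54) → 14 m left.
14 m left: a 14/28 share of SKU-122 gives 15×14/28 = 7.5.
Total value = 120.5.

120.5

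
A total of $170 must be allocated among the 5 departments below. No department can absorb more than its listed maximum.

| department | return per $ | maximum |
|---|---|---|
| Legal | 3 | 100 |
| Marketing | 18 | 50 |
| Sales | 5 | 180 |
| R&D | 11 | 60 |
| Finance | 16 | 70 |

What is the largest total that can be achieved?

Highest return per $ first: Marketing 18 > Finance 16 > R&D 11 > Sales 5 > Legal 3.
Marketing takes 50 to reach its cap of 50 ; 120 left.
Finance takes 70 to reach its cap of 70 ; 50 left.
R&D has room for 60 but only 50 remain, so it gets 50.
Total = 18×50 + 11×50 + 16×70 = 2570.

2570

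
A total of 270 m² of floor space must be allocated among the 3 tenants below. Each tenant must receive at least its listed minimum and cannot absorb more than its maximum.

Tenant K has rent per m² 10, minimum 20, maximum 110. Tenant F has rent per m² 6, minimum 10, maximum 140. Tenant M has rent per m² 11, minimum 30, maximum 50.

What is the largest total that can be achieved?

2310

Meeting every minimum uses 20+10+30 = 60 m², leaving 210.
Order the tenants by rent per m²: Tenant M 11 > Tenant K 10 > Tenant F 6.
Tenant M: +20 to 50 (cap) → 190 left.
Give Tenant K 90 more to hit its cap of 110 → 100 left.
Only 100 left; Tenant F takes them to reach 110.
Total = 10×110 + 6×110 + 11×50 = 2310.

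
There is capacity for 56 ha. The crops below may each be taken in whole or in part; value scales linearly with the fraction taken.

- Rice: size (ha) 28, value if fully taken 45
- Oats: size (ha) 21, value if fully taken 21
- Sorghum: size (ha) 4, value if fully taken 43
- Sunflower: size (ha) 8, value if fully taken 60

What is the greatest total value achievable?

164

Best value per unit of size first: Sorghum 43/4≈10.8, Sunflower 60/8≈7.5, Rice 45/28≈1.61, Oats 21/21≈1.
Sorghum: take in full, 4 ha for value 43 — 52 left.
All 8 ha of Sunflower fit (value 60) — 44 remain.
Rice: take in full, 28 ha for value 45 — 16 left.
Only 16 ha remain; take 16/21 of Oats for value 21×16/21 = 16.
Total value = 164.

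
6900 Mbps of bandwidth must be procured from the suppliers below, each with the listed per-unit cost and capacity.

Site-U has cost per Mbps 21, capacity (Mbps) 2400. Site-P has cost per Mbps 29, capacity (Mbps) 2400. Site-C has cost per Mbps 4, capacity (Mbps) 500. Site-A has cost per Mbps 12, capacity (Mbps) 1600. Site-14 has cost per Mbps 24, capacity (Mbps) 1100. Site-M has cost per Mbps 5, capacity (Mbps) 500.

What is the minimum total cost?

123700

Cheapest first:
Site-C at 4: take all 500 Mbps ; 6400 still needed.
Site-M at 5: take all 500 Mbps ; 5900 still needed.
Site-A at 12: take all 1600 Mbps ; 4300 still needed.
Site-U at 21: take all 2400 Mbps ; 1900 still needed.
Site-14 (24): use full 1100 ; 800 Mbps to go.
Site-P (29): take the remaining 800 ; done.
Cost = 500×4 + 500×5 + 1600×12 + 2400×21 + 1100×24 + 800×29 = 123700.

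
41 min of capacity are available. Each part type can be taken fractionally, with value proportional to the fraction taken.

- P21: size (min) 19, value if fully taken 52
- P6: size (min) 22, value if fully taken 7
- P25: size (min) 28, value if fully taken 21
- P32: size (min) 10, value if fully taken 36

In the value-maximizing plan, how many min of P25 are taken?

Rank by value-to-size ratio: P32 36/10≈3.6, P21 52/19≈2.74, P25 21/28≈0.75, P6 7/22≈0.318.
All 10 min of P32 fit (value 36) → 31 remain.
All 19 min of P21 fit (value 52) → 12 remain.
Only 12 min remain; take 12/28 of P25 for value 21×12/28 = 9.

12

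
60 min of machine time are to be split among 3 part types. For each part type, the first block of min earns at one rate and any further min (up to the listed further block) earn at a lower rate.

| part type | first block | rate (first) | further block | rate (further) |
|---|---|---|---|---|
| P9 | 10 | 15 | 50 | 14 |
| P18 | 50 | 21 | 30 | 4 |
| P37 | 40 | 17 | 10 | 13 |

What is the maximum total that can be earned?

Rank every tier by rate: P18/T1 21 > P37/T1 17 > P9/T1 15 > P9/T2 14 > P37/T2 13 > P18/T2 4.
P18/T1 (21): +50 ; 10 left.
P37/T1: +10 of 40 at 17; pool empty.
Total = 21×50 + 17×10 = 1220.

1220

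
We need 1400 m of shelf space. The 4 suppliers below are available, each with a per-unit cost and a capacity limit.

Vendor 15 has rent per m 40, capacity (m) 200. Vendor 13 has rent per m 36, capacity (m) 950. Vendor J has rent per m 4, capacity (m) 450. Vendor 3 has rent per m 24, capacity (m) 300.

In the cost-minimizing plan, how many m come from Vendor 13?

650

Fill from the cheapest supplier first.
Vendor J (4): use full 450 → 950 m to go.
Take 300 from Vendor 3 at 24 → need 650 more.
Vendor 13 at 36: take 650 of its 950 → requirement met.
Vendor 15: unused.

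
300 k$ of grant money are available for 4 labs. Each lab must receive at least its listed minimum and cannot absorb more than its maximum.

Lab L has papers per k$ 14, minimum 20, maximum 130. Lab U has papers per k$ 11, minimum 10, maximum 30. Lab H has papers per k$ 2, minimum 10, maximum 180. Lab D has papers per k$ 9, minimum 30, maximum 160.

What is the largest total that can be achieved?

Meeting every minimum uses 20+10+10+30 = 70 k$, leaving 230.
Order the labs by papers per k$: Lab L 14 > Lab U 11 > Lab D 9 > Lab H 2.
Lab L takes 110 more to reach its cap of 130 — 120 left.
Lab U takes 20 more to reach its cap of 30 — 100 left.
Lab D: +100 (room for 130) → 130. Pool exhausted.
Total = 14×130 + 11×30 + 2×10 + 9×130 = 3340.

3340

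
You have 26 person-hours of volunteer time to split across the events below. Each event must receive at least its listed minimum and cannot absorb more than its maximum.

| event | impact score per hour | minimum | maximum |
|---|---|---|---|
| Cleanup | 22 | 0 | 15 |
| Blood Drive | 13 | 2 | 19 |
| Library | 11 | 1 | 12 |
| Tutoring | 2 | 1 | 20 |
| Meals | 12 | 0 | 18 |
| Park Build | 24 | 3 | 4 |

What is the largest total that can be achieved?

Meeting every minimum uses 0+2+1+1+0+3 = 7 person-hours, leaving 19.
Highest impact score per hour first: Park Build 24 > Cleanup 22 > Blood Drive 13 > Meals 12 > Library 11 > Tutoring 2.
Park Build takes 1 more to reach its cap of 4 — 18 left.
Give Cleanup 15 more to hit its cap of 15 — 3 left.
Blood Drive has room for 17 more but only 3 remain, so it gets 5.
Total = 22×15 + 13×5 + 11×1 + 2×1 + 24×4 = 504.

504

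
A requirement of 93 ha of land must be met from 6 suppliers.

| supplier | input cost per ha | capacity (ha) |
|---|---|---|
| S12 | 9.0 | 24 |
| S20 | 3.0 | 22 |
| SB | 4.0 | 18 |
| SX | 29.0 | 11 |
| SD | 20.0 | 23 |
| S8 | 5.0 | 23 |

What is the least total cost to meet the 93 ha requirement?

Use suppliers in increasing cost order.
Take 22 from S20 at 3.0 — need 71 more.
Take 18 from SB at 4.0 — need 53 more.
S8 (5.0): use full 23 — 30 ha to go.
S12 at 9.0: take all 24 ha — 6 still needed.
SD at 20.0: take 6 of its 23 — requirement met.
SX: unused.
Cost = 22×3.0 + 18×4.0 + 23×5.0 + 24×9.0 + 6×20.0 = 589.

589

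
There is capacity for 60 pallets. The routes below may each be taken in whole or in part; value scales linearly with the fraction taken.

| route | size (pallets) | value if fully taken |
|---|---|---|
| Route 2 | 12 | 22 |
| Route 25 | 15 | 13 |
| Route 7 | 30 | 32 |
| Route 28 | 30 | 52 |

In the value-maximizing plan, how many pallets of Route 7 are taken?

18

Rank by value-to-size ratio: Route 2 22/12≈1.83, Route 28 52/30≈1.73, Route 7 32/30≈1.07, Route 25 13/15≈0.867.
Take all of Route 2 (12 pallets, value 22) → 48 pallets left.
Route 28: take in full, 30 pallets for value 52 → 18 left.
Only 18 pallets remain; take 18/30 of Route 7 for value 32×18/30 = 19.2.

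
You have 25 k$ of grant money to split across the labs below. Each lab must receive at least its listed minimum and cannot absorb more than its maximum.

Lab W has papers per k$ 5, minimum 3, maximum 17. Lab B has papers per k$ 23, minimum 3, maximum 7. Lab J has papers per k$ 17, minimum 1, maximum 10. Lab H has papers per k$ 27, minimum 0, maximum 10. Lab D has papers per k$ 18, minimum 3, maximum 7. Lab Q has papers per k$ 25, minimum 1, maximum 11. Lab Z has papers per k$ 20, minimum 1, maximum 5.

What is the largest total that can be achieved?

545

Meeting every minimum uses 3+3+1+0+3+1+1 = 12 k$, leaving 13.
Order the labs by papers per k$: Lab H 27 > Lab Q 25 > Lab B 23 > Lab Z 20 > Lab D 18 > Lab J 17 > Lab W 5.
Lab H: +10 to 10 (cap) ; 3 left.
Lab Q: +3 (room for 10) → 4. Pool exhausted.
Total = 5×3 + 23×3 + 17×1 + 27×10 + 18×3 + 25×4 + 20×1 = 545.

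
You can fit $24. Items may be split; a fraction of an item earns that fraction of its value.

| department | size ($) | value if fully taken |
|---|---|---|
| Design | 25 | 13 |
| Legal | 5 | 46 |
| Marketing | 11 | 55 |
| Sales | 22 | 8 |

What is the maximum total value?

105.16

Rank by value-to-size ratio: Legal 46/5≈9.2, Marketing 55/11≈5, Design 13/25≈0.52, Sales 8/22≈0.364.
Take all of Legal (5 $, value 46) — 19 $ left.
Take all of Marketing (11 $, value 55) — 8 $ left.
Only 8 $ remain; take 8/25 of Design for value 13×8/25 = 4.16.
Total value = 105.16.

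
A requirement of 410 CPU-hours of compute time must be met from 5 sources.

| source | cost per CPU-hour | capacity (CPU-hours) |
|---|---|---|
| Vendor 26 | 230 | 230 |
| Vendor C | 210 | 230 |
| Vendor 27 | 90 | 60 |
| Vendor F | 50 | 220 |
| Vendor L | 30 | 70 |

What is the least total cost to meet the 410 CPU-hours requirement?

31100

Use sources in increasing cost order.
Take 70 from Vendor L at 30 — need 340 more.
Vendor F at 50: take all 220 CPU-hours — 120 still needed.
Vendor 27 (90): use full 60 — 60 CPU-hours to go.
Take 60 from Vendor C at 210 to finish.
Vendor 26: unused.
Cost = 70×30 + 220×50 + 60×90 + 60×210 = 31100.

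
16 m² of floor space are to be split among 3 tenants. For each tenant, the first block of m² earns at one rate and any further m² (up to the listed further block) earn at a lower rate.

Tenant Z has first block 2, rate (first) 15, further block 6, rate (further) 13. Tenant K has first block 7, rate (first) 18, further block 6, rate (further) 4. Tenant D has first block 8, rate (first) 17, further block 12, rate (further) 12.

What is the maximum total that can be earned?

Treat each block as its own option and order by rate: Tenant K/tier1 18 > Tenant D/tier1 17 > Tenant Z/tier1 15 > Tenant Z/tier2 13 > Tenant D/tier2 12 > Tenant K/tier2 4.
Fill Tenant K tier1 block (7 at 18) — 9 left.
Tenant D tier1 at 17: fill all 8 — 1 left.
Tenant Z tier1 at 15: only 1 left, fill 1.
Total = 18×7 + 17×8 + 15×1 = 277.

277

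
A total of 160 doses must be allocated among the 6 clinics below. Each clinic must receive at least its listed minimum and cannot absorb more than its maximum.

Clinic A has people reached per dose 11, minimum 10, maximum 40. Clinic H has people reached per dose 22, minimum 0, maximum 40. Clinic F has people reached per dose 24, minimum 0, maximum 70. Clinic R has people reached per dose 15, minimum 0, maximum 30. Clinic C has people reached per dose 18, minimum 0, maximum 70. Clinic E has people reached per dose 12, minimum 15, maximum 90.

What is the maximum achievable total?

Meeting every minimum uses 10+0+0+0+0+15 = 25 doses, leaving 135.
Highest people reached per dose first: Clinic F 24 > Clinic H 22 > Clinic C 18 > Clinic R 15 > Clinic E 12 > Clinic A 11.
Give Clinic F 70 more to hit its cap of 70 ; 65 left.
Clinic H: +40 to 40 (cap) ; 25 left.
Only 25 left; Clinic C takes them to reach 25.
Total = 11×10 + 22×40 + 24×70 + 18×25 + 12×15 = 3300.

3300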